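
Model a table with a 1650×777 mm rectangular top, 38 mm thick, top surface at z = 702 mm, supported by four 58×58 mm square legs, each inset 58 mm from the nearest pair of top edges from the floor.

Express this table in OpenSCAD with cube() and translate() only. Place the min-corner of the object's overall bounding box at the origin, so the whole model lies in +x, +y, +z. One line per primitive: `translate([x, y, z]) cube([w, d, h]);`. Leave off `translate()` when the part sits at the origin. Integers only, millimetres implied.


translate([0, 0, 664]) cube([1650, 777, 38]);
translate([58, 58, 0]) cube([58, 58, 664]);
translate([1534, 58, 0]) cube([58, 58, 664]);
translate([58, 661, 0]) cube([58, 58, 664]);
translate([1534, 661, 0]) cube([58, 58, 664]);


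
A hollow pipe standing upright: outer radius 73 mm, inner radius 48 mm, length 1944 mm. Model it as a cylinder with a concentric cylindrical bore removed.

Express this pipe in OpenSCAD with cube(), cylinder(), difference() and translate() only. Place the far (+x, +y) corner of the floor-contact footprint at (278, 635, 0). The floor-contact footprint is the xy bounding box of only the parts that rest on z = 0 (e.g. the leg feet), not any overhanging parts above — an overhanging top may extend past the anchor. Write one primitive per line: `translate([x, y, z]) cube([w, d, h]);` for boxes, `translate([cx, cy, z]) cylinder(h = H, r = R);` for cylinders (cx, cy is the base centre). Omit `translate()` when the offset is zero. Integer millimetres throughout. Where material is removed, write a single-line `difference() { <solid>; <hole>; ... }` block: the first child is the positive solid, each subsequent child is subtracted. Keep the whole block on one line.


difference() { translate([205, 562, 0]) cylinder(h = 1944, r = 73); translate([205, 562, 0]) cylinder(h = 1944, r = 48); }


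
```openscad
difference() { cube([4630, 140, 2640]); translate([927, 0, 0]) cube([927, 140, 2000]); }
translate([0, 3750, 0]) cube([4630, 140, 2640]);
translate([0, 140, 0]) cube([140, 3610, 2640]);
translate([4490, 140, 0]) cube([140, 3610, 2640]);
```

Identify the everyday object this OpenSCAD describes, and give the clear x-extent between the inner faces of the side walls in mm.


A single room. The interior width is 4350 mm.

Four walls enclosing a rectangle with a door in the front wall — a room. Outside width 4630 minus two 140 mm walls gives 4350 mm.


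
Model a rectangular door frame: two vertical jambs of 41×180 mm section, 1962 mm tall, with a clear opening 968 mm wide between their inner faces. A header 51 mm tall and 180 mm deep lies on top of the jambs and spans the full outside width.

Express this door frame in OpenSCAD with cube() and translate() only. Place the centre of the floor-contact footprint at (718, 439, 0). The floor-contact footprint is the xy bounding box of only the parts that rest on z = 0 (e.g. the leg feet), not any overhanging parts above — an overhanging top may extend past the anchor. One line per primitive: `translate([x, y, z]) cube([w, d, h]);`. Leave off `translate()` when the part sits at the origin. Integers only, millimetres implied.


translate([193, 349, 0]) cube([41, 180, 1962]);
translate([1202, 349, 0]) cube([41, 180, 1962]);
translate([193, 349, 1962]) cube([1050, 180, 51]);


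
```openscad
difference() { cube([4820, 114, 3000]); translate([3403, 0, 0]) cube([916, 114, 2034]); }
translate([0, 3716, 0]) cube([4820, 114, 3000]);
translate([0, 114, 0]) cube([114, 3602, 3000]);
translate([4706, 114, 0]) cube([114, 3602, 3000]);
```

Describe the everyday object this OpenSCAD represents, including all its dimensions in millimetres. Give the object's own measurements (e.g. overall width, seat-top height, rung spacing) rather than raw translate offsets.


A single room: four walls, each 3000 mm tall and 114 mm thick, enclosing an outside footprint 4820×3830 mm (x × y), no floor or roof. The front and back walls (−y and +y sides) run the full x-width; the side walls fit between their inner faces. A door opening 916 mm wide and 2034 mm tall is cut through the front wall from the floor up, its −x edge 3403 mm from the wall's −x end.


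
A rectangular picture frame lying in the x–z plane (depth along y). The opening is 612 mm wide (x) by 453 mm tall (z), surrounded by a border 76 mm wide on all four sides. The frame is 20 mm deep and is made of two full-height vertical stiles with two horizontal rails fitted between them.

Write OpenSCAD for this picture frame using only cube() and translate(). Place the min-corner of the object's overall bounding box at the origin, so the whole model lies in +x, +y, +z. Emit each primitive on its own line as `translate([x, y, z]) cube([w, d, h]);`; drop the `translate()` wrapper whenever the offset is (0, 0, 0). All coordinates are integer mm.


cube([76, 20, 605]);
translate([688, 0, 0]) cube([76, 20, 605]);
translate([76, 0, 0]) cube([612, 20, 76]);
translate([76, 0, 529]) cube([612, 20, 76]);


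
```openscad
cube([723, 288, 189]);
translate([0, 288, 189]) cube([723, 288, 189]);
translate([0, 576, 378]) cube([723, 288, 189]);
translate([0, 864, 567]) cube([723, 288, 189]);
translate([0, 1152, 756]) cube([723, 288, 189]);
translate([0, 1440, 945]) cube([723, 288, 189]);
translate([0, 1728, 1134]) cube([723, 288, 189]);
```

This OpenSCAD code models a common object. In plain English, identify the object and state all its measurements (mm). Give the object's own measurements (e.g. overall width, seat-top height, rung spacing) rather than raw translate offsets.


A straight staircase of 7 solid steps. Each step is 723 mm wide (x), 288 mm deep (y, the going) and 189 mm tall (the rise). The first step rests on the floor; each subsequent step sits one going further in +y and one rise higher in +z, directly behind and above the previous step with no overlap.


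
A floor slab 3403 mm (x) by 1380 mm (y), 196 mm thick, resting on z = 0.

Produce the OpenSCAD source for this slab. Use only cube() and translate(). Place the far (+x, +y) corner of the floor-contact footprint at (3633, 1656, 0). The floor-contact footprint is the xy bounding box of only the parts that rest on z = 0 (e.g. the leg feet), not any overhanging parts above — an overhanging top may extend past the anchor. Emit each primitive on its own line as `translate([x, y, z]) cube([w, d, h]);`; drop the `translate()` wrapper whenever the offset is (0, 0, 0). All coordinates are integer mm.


translate([230, 276, 0]) cube([3403, 1380, 196]);


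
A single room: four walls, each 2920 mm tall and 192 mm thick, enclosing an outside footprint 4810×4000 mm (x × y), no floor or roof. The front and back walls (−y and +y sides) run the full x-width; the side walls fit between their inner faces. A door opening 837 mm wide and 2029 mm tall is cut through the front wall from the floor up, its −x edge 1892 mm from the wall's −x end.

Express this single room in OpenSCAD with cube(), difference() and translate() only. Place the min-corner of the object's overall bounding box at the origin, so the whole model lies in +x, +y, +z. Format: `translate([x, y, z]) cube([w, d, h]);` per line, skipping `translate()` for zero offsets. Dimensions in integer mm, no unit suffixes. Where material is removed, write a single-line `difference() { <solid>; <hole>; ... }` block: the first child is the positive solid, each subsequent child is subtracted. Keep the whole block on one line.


difference() { cube([4810, 192, 2920]); translate([1892, 0, 0]) cube([837, 192, 2029]); }
translate([0, 3808, 0]) cube([4810, 192, 2920]);
translate([0, 192, 0]) cube([192, 3616, 2920]);
translate([4618, 192, 0]) cube([192, 3616, 2920]);


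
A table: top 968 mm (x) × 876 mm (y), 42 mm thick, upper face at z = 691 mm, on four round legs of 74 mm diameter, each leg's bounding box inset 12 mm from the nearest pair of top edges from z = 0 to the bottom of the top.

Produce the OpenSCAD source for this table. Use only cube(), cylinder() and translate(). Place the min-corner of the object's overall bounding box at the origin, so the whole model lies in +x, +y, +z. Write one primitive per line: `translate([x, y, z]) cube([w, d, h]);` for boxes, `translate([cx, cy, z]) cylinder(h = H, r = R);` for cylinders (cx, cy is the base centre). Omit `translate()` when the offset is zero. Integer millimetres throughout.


translate([0, 0, 649]) cube([968, 876, 42]);
translate([49, 49, 0]) cylinder(h = 649, r = 37);
translate([919, 49, 0]) cylinder(h = 649, r = 37);
translate([49, 827, 0]) cylinder(h = 649, r = 37);
translate([919, 827, 0]) cylinder(h = 649, r = 37);


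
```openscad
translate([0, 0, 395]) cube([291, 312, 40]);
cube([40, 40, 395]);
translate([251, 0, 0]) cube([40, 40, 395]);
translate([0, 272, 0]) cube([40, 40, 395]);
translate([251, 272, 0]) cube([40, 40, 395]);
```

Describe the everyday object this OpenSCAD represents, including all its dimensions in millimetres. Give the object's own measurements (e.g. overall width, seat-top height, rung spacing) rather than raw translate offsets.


A simple wooden stool: a rectangular seat 291 mm (x) by 312 mm (y), 40 mm thick, top face at z = 435 mm, on four square legs, each 40×40 mm in cross-section. The legs rest on z = 0, each flush with a corner of the seat.


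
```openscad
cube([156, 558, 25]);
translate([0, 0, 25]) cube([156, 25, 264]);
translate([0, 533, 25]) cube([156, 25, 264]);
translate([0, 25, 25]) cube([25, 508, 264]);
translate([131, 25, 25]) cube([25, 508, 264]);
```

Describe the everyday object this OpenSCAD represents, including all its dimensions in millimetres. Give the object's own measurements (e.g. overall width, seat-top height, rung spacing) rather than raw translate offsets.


An open-topped rectangular box: outside dimensions 156×558×289 mm, with a uniform wall and base thickness of 25 mm. The base is a full 156×558 slab on the floor; four walls sit on top of the base. The front and back walls (the −y and +y sides) span the full width; the two side walls fit between them.


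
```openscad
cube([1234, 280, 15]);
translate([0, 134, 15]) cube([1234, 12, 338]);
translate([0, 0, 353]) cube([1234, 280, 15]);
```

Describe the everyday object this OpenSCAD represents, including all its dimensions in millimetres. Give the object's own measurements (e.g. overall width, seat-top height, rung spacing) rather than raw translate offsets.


An I-beam lying along x, 1234 mm long. Overall section height 368 mm. Two flanges 280 mm wide (y) and 15 mm thick, one on the floor and one at the top; a web 12 mm thick runs between them, centred on the flange width.


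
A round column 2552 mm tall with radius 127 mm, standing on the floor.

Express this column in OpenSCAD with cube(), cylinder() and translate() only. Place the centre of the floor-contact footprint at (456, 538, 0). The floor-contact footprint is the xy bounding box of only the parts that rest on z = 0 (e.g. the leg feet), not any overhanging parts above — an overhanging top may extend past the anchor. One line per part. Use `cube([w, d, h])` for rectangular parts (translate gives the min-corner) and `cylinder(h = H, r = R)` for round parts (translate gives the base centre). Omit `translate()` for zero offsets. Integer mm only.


translate([456, 538, 0]) cylinder(h = 2552, r = 127);


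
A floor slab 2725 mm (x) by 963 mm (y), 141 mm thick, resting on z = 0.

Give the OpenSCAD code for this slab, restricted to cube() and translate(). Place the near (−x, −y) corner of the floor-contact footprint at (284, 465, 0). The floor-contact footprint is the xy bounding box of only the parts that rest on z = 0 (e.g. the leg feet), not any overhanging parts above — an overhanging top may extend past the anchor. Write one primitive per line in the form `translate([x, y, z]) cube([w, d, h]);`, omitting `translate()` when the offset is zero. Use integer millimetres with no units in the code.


translate([284, 465, 0]) cube([2725, 963, 141]);


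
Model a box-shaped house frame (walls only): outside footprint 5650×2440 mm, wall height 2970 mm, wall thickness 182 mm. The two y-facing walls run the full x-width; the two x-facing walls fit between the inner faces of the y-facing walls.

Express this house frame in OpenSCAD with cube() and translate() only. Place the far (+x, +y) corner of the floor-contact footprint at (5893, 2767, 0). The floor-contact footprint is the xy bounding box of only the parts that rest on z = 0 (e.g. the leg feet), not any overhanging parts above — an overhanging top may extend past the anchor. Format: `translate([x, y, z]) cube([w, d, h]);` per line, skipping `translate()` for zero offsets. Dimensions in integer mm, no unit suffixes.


translate([243, 327, 0]) cube([5650, 182, 2970]);
translate([243, 2585, 0]) cube([5650, 182, 2970]);
translate([243, 509, 0]) cube([182, 2076, 2970]);
translate([5711, 509, 0]) cube([182, 2076, 2970]);


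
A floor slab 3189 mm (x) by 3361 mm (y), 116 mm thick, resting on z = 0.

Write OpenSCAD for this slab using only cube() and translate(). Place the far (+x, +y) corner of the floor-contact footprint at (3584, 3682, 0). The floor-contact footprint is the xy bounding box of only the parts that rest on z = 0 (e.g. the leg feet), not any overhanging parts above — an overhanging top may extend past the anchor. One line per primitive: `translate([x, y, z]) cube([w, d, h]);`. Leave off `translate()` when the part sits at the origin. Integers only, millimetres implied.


translate([395, 321, 0]) cube([3189, 3361, 116]);


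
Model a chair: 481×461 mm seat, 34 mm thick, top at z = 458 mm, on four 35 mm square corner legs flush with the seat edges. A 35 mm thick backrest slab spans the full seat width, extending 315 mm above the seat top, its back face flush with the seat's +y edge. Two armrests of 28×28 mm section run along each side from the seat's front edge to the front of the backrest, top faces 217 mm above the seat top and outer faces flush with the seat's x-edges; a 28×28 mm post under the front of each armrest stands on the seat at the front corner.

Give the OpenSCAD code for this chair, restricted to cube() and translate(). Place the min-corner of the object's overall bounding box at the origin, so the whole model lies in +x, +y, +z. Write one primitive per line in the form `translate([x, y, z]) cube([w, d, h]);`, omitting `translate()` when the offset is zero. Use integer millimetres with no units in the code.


translate([0, 0, 424]) cube([481, 461, 34]);
cube([35, 35, 424]);
translate([446, 0, 0]) cube([35, 35, 424]);
translate([0, 426, 0]) cube([35, 35, 424]);
translate([446, 426, 0]) cube([35, 35, 424]);
translate([0, 426, 458]) cube([481, 35, 315]);
translate([0, 0, 647]) cube([28, 426, 28]);
translate([453, 0, 647]) cube([28, 426, 28]);
translate([0, 0, 458]) cube([28, 28, 189]);
translate([453, 0, 458]) cube([28, 28, 189]);


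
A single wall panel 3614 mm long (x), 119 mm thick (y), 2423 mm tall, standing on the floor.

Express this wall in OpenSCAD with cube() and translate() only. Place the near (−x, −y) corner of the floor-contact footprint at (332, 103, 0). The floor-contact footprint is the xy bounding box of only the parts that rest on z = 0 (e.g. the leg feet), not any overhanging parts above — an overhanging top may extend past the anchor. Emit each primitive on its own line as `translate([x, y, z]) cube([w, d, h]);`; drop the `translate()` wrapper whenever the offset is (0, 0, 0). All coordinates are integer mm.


translate([332, 103, 0]) cube([3614, 119, 2423]);


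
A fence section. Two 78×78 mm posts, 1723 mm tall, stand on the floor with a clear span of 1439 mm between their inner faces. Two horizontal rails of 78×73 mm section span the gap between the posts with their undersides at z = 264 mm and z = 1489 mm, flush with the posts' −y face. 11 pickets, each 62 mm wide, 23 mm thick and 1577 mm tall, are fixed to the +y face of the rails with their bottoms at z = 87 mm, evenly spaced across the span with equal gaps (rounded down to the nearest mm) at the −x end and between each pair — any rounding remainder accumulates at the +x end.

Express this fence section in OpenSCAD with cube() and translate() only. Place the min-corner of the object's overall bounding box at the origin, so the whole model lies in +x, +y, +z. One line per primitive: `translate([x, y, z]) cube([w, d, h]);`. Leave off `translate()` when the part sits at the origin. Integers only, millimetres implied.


cube([78, 78, 1723]);
translate([1517, 0, 0]) cube([78, 78, 1723]);
translate([78, 0, 264]) cube([1439, 78, 73]);
translate([78, 0, 1489]) cube([1439, 78, 73]);
translate([141, 78, 87]) cube([62, 23, 1577]);
translate([266, 78, 87]) cube([62, 23, 1577]);
translate([391, 78, 87]) cube([62, 23, 1577]);
translate([516, 78, 87]) cube([62, 23, 1577]);
translate([641, 78, 87]) cube([62, 23, 1577]);
translate([766, 78, 87]) cube([62, 23, 1577]);
translate([891, 78, 87]) cube([62, 23, 1577]);
translate([1016, 78, 87]) cube([62, 23, 1577]);
translate([1141, 78, 87]) cube([62, 23, 1577]);
translate([1266, 78, 87]) cube([62, 23, 1577]);
translate([1391, 78, 87]) cube([62, 23, 1577]);


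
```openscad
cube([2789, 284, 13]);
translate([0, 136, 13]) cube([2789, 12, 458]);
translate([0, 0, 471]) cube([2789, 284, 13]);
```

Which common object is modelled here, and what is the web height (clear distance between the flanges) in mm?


An I-beam. The web height is 458 mm.

Two wide flanges with a thin centred web — an I-beam. Overall 484 mm minus two 13 mm flanges gives a web of 484 − 2·13 = 458 mm.


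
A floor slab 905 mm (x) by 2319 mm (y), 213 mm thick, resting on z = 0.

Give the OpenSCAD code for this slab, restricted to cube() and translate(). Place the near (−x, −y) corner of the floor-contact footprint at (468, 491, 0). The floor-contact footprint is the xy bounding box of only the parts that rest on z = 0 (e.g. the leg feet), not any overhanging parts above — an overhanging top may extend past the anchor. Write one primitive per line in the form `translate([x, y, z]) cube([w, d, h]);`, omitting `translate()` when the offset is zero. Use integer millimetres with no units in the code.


translate([468, 491, 0]) cube([905, 2319, 213]);


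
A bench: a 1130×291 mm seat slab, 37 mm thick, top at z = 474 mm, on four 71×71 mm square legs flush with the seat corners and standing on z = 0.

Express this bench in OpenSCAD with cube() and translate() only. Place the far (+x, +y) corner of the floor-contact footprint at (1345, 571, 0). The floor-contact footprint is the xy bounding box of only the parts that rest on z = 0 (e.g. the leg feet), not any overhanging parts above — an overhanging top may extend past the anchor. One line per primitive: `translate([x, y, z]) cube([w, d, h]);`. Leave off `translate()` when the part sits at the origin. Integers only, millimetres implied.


translate([215, 280, 437]) cube([1130, 291, 37]);
translate([215, 280, 0]) cube([71, 71, 437]);
translate([215, 500, 0]) cube([71, 71, 437]);
translate([1274, 280, 0]) cube([71, 71, 437]);
translate([1274, 500, 0]) cube([71, 71, 437]);


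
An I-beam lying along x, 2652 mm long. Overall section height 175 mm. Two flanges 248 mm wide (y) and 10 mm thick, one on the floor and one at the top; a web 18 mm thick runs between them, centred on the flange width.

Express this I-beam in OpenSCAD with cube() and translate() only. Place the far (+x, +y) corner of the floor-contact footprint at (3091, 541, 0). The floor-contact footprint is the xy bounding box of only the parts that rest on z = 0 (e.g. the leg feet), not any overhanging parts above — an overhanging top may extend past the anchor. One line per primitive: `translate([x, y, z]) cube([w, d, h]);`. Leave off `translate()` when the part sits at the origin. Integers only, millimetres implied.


translate([439, 293, 0]) cube([2652, 248, 10]);
translate([439, 408, 10]) cube([2652, 18, 155]);
translate([439, 293, 165]) cube([2652, 248, 10]);


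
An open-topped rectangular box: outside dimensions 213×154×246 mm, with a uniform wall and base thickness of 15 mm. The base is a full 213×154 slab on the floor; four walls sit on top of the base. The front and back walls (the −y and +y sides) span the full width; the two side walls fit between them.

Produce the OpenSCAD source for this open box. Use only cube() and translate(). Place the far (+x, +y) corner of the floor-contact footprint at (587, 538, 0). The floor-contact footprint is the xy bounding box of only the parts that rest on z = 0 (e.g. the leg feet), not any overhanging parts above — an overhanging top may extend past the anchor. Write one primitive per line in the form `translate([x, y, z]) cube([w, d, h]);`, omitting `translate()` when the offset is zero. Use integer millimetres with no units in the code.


translate([374, 384, 0]) cube([213, 154, 15]);
translate([374, 384, 15]) cube([213, 15, 231]);
translate([374, 523, 15]) cube([213, 15, 231]);
translate([374, 399, 15]) cube([15, 124, 231]);
translate([572, 399, 15]) cube([15, 124, 231]);


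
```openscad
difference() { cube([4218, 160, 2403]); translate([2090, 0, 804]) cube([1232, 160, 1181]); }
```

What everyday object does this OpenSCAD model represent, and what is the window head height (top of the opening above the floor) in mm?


A wall with a window opening. The window head height is 1985 mm.

A wall with a rectangular opening subtracted — a window. Sill at z = 804, opening 1181 mm tall, so the head is at 804 + 1181 = 1985 mm.


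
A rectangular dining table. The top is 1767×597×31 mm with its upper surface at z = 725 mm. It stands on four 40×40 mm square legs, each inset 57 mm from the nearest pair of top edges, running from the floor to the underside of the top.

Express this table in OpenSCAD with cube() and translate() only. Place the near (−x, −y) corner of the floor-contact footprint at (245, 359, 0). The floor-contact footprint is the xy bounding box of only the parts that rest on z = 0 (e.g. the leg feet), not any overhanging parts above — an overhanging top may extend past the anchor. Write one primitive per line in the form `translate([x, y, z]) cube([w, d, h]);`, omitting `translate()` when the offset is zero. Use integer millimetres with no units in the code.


translate([188, 302, 694]) cube([1767, 597, 31]);
translate([245, 359, 0]) cube([40, 40, 694]);
translate([1858, 359, 0]) cube([40, 40, 694]);
translate([245, 802, 0]) cube([40, 40, 694]);
translate([1858, 802, 0]) cube([40, 40, 694]);


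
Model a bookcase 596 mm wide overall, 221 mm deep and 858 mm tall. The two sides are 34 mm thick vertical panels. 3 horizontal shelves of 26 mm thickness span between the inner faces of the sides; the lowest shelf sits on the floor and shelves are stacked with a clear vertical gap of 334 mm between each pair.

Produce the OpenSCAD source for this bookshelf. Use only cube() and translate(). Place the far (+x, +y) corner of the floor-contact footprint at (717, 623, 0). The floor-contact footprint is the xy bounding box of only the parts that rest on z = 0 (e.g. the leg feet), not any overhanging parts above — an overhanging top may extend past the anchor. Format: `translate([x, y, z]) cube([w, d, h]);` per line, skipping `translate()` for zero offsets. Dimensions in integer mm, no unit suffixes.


translate([121, 402, 0]) cube([34, 221, 858]);
translate([683, 402, 0]) cube([34, 221, 858]);
translate([155, 402, 0]) cube([528, 221, 26]);
translate([155, 402, 360]) cube([528, 221, 26]);
translate([155, 402, 720]) cube([528, 221, 26]);


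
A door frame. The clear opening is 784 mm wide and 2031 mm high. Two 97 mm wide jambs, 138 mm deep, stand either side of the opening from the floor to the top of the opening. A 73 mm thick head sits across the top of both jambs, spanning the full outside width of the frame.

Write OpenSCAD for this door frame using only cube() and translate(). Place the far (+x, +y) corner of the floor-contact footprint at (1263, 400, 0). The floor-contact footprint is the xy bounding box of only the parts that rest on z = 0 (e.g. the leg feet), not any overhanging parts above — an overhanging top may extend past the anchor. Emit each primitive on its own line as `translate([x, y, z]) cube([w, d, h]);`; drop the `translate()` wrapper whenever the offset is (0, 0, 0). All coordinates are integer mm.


translate([285, 262, 0]) cube([97, 138, 2031]);
translate([1166, 262, 0]) cube([97, 138, 2031]);
translate([285, 262, 2031]) cube([978, 138, 73]);


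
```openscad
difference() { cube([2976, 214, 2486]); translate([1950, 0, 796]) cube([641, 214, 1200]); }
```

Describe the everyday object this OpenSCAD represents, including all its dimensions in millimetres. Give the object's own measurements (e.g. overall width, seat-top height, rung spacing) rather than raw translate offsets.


A wall 2976 mm long (x), 214 mm thick (y), 2486 mm tall, with a rectangular window opening cut through it. The opening is 641 mm wide and 1200 mm tall; its sill is at z = 796 mm and its near (−x) edge is 1950 mm from the wall's −x end. The opening passes through the full wall thickness.


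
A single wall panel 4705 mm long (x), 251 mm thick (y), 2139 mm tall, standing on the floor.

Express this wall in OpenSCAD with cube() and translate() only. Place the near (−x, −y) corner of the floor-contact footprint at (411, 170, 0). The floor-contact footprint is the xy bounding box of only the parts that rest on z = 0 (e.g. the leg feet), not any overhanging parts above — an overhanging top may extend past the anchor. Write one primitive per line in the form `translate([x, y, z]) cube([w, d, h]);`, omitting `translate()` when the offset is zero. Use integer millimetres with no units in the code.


translate([411, 170, 0]) cube([4705, 251, 2139]);


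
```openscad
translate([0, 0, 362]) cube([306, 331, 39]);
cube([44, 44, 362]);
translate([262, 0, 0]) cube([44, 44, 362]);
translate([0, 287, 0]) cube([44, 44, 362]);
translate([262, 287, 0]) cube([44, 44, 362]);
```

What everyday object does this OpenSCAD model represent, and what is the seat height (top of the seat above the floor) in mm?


A stool. The seat height is 401 mm.

A 306×331×39 slab at z = 362 on four corner posts — a stool. The seat top is 362 + 39 = 401 mm.


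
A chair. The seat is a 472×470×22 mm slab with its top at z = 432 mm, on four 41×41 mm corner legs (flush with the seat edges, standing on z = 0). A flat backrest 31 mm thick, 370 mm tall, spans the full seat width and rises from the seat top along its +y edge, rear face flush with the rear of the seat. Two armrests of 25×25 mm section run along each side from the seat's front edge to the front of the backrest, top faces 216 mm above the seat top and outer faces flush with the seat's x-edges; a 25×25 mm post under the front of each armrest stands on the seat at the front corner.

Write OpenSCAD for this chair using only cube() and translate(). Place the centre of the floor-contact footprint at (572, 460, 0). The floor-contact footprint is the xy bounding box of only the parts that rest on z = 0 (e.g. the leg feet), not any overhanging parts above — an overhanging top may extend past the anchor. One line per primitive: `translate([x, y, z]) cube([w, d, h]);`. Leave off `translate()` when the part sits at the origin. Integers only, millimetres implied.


translate([336, 225, 410]) cube([472, 470, 22]);
translate([336, 225, 0]) cube([41, 41, 410]);
translate([767, 225, 0]) cube([41, 41, 410]);
translate([336, 654, 0]) cube([41, 41, 410]);
translate([767, 654, 0]) cube([41, 41, 410]);
translate([336, 664, 432]) cube([472, 31, 370]);
translate([336, 225, 623]) cube([25, 439, 25]);
translate([783, 225, 623]) cube([25, 439, 25]);
translate([336, 225, 432]) cube([25, 25, 191]);
translate([783, 225, 432]) cube([25, 25, 191]);


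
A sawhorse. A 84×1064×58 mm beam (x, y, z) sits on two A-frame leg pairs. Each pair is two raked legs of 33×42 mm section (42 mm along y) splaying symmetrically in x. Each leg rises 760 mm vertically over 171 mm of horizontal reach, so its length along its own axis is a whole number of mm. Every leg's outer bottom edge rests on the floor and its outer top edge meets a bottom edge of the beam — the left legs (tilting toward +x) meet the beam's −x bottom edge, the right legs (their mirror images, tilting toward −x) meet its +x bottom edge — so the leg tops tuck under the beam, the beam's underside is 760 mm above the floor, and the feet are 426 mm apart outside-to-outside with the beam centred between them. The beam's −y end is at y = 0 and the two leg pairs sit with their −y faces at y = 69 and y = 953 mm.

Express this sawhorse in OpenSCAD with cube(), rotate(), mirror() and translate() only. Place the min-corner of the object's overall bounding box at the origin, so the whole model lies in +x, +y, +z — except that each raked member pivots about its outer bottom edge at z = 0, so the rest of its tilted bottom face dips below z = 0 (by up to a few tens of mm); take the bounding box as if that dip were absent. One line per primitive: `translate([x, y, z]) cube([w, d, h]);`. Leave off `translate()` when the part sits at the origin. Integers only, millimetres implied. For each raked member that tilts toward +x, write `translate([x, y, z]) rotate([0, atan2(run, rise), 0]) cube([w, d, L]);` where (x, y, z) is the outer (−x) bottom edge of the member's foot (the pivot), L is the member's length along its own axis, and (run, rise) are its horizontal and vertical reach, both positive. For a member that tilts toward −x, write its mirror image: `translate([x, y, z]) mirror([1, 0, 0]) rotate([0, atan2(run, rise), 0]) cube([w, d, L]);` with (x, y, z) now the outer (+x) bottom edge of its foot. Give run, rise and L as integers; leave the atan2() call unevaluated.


translate([171, 0, 760]) cube([84, 1064, 58]);
translate([0, 69, 0]) rotate([0, atan2(171, 760), 0]) cube([33, 42, 779]);
translate([426, 69, 0]) mirror([1, 0, 0]) rotate([0, atan2(171, 760), 0]) cube([33, 42, 779]);
translate([0, 953, 0]) rotate([0, atan2(171, 760), 0]) cube([33, 42, 779]);
translate([426, 953, 0]) mirror([1, 0, 0]) rotate([0, atan2(171, 760), 0]) cube([33, 42, 779]);


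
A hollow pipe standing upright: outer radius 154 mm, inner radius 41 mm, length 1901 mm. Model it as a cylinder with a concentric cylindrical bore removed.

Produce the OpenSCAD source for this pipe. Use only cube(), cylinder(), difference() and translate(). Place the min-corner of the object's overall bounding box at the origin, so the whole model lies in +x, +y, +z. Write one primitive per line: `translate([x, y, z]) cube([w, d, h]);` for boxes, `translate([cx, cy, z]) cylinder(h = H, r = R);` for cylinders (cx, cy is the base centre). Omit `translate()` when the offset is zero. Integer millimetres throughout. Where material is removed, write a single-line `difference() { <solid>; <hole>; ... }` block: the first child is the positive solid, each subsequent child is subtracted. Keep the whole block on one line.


difference() { translate([154, 154, 0]) cylinder(h = 1901, r = 154); translate([154, 154, 0]) cylinder(h = 1901, r = 41); }


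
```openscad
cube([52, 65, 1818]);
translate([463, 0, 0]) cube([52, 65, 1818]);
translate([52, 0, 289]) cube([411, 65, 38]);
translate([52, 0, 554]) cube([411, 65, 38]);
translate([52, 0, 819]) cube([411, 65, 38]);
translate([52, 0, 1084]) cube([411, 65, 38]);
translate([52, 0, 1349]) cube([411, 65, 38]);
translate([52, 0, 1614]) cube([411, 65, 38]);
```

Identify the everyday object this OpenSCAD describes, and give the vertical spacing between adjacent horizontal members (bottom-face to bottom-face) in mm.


A ladder. The rung spacing is 265 mm.

Two tall 52×65 posts with 6 short bars between them — a ladder. Adjacent rungs sit at z = 289 and z = 554, so the spacing is 554 − 289 = 265 mm.


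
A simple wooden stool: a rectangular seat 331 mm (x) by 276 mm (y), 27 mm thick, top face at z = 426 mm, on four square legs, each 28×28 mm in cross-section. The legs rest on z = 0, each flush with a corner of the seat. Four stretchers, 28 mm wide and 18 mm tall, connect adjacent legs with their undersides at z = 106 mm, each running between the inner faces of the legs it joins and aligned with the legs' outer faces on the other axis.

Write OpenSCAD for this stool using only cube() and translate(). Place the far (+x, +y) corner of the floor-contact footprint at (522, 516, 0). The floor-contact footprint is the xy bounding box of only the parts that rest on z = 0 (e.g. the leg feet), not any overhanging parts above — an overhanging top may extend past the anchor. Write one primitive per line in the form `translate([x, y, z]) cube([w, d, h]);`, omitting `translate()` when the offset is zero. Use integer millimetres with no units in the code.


translate([191, 240, 399]) cube([331, 276, 27]);
translate([191, 240, 0]) cube([28, 28, 399]);
translate([494, 240, 0]) cube([28, 28, 399]);
translate([191, 488, 0]) cube([28, 28, 399]);
translate([494, 488, 0]) cube([28, 28, 399]);
translate([219, 240, 106]) cube([275, 28, 18]);
translate([219, 488, 106]) cube([275, 28, 18]);
translate([191, 268, 106]) cube([28, 220, 18]);
translate([494, 268, 106]) cube([28, 220, 18]);


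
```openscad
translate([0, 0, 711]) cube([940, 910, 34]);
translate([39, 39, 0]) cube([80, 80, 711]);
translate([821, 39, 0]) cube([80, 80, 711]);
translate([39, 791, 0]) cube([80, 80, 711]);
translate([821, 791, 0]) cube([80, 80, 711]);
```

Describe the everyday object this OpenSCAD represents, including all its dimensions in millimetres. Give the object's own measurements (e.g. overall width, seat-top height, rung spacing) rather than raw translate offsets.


A table: top 940 mm (x) × 910 mm (y), 34 mm thick, upper face at z = 745 mm, on four 80×80 mm square legs, each inset 39 mm from the nearest pair of top edges from z = 0 to the bottom of the top.


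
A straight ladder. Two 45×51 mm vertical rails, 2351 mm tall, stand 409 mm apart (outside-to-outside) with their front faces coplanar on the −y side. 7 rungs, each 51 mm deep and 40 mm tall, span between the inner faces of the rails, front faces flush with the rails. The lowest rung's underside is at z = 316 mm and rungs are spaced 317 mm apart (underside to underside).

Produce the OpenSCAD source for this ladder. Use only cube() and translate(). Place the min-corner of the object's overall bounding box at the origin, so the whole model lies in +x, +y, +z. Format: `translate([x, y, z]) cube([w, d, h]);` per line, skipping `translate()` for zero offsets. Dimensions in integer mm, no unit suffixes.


cube([45, 51, 2351]);
translate([364, 0, 0]) cube([45, 51, 2351]);
translate([45, 0, 316]) cube([319, 51, 40]);
translate([45, 0, 633]) cube([319, 51, 40]);
translate([45, 0, 950]) cube([319, 51, 40]);
translate([45, 0, 1267]) cube([319, 51, 40]);
translate([45, 0, 1584]) cube([319, 51, 40]);
translate([45, 0, 1901]) cube([319, 51, 40]);
translate([45, 0, 2218]) cube([319, 51, 40]);


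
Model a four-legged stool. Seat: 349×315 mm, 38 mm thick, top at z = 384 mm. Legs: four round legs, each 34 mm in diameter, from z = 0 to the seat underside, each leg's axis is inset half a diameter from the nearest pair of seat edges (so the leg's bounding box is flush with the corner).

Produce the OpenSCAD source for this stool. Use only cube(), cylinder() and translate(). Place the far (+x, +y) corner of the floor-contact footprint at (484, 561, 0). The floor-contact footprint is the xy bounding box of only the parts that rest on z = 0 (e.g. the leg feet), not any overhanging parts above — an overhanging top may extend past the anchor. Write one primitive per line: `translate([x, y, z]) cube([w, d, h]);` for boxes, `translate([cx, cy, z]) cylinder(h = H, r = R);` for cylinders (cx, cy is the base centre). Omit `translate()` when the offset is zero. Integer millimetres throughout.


translate([135, 246, 346]) cube([349, 315, 38]);
translate([152, 263, 0]) cylinder(h = 346, r = 17);
translate([467, 263, 0]) cylinder(h = 346, r = 17);
translate([152, 544, 0]) cylinder(h = 346, r = 17);
translate([467, 544, 0]) cylinder(h = 346, r = 17);


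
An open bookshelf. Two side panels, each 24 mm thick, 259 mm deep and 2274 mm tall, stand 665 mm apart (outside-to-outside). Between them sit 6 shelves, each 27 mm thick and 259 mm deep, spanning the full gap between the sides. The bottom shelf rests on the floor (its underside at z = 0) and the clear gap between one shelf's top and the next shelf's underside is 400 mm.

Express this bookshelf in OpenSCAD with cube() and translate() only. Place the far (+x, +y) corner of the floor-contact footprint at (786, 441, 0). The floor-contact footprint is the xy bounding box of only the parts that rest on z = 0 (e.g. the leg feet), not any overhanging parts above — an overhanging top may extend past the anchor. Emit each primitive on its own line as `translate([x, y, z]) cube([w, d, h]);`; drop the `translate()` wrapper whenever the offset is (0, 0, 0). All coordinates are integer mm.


translate([121, 182, 0]) cube([24, 259, 2274]);
translate([762, 182, 0]) cube([24, 259, 2274]);
translate([145, 182, 0]) cube([617, 259, 27]);
translate([145, 182, 427]) cube([617, 259, 27]);
translate([145, 182, 854]) cube([617, 259, 27]);
translate([145, 182, 1281]) cube([617, 259, 27]);
translate([145, 182, 1708]) cube([617, 259, 27]);
translate([145, 182, 2135]) cube([617, 259, 27]);


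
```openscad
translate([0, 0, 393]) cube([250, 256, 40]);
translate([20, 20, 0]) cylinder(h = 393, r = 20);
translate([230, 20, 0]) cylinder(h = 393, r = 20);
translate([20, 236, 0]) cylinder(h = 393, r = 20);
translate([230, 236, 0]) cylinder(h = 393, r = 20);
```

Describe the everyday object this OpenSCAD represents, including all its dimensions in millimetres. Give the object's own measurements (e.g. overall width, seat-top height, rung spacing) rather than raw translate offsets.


A simple wooden stool: a rectangular seat 250 mm (x) by 256 mm (y), 40 mm thick, top face at z = 433 mm, on four round legs, each 40 mm in diameter. The legs rest on z = 0, each leg's axis is inset half a diameter from the nearest pair of seat edges (so the leg's bounding box is flush with the corner).


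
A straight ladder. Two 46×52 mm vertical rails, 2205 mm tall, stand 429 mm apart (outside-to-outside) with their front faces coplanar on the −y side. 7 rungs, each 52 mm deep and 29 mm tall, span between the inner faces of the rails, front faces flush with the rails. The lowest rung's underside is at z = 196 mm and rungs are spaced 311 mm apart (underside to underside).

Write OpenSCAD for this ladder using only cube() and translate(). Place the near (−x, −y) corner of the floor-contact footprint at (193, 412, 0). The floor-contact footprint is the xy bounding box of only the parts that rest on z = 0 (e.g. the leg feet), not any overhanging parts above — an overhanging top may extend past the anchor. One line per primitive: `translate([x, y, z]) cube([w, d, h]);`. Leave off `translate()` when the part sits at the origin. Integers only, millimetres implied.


// rung span = 429 - 2*46 = 337
// rung[k] z = 196 + k*311
translate([193, 412, 0]) cube([46, 52, 2205]);
translate([576, 412, 0]) cube([46, 52, 2205]);
translate([239, 412, 196]) cube([337, 52, 29]);
translate([239, 412, 507]) cube([337, 52, 29]);
translate([239, 412, 818]) cube([337, 52, 29]);
translate([239, 412, 1129]) cube([337, 52, 29]);
translate([239, 412, 1440]) cube([337, 52, 29]);
translate([239, 412, 1751]) cube([337, 52, 29]);
translate([239, 412, 2062]) cube([337, 52, 29]);


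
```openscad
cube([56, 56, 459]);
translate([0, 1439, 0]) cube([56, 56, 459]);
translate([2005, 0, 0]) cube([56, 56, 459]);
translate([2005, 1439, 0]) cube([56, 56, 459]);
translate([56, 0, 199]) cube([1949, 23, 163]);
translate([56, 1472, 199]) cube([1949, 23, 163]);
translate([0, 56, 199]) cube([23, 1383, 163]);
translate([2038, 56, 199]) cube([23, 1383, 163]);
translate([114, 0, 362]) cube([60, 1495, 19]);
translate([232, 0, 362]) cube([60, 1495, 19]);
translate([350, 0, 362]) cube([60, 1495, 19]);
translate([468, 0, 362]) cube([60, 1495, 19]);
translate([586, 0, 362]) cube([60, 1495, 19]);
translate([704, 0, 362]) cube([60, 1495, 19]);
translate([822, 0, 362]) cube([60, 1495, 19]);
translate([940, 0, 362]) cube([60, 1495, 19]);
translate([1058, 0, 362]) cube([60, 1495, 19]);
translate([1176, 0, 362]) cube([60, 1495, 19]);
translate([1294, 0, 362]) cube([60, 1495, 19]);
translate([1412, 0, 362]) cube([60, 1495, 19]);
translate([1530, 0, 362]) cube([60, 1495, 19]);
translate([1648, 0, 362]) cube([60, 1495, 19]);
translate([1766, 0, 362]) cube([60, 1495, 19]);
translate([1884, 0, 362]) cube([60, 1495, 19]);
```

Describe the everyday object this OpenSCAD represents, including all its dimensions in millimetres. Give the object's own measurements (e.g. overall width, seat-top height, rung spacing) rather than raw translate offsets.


A bed frame 2061 mm long (x) by 1495 mm wide (y). Four 56×56 mm corner posts, 459 mm tall, at the corners of the footprint. Four rails of 23 mm thickness and 163 mm height run between adjacent posts with their undersides at z = 199 mm, their outer faces flush with the outside of the frame (the two x-running rails run between the posts' inner faces; the two y-running rails run between the posts' inner faces). 16 slats, each 60 mm wide (x) and 19 mm thick, lie across the top of the two x-running rails, running the full 1495 mm width of the frame in y; along x they sit between the end posts with a 58 mm gap after the −x posts and between neighbouring slats, leaving 61 mm before the +x posts.
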